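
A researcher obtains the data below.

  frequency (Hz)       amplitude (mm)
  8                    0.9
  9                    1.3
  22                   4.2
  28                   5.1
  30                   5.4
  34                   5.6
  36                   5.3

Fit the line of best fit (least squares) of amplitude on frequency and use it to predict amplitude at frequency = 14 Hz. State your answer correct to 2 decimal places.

n = 7, Σx = 167, Σy = 27.8, Σxy = 797.3, Σx² = 4765
Sxx = Σx² − (Σx)²/n = 4765 − 3984.142857 = 780.857143
Sxy = Σxy − (Σx)(Σy)/n = 797.3 − 663.228571 = 134.071429
b = Sxy/Sxx = 134.071429/780.857143 = 0.171698
a = ȳ − b·x̄ = 3.971429 − 0.171698·23.857143 = -0.124790
ŷ(14) = a + b·14 = -0.124790 + 0.171698·14 = 2.278979

2.28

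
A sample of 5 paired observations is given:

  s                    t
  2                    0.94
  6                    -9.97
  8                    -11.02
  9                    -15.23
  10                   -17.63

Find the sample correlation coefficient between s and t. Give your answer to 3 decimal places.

-0.985

n = 5, Σx = 35, Σy = -52.91, Σxy = -459.47, Σx² = 285, Σy² = 764.4947
Sxx = Σx² − (Σx)²/n = 285 − 245 = 40
Sxy = Σxy − (Σx)(Σy)/n = -459.47 − (-370.37) = -89.1
Syy = Σy² − (Σy)²/n = 764.4947 − 559.89362 = 204.60108
r = Sxy/√(Sxx·Syy) = -89.1/√(8184.0432) = -89.1/90.465702 = -0.984904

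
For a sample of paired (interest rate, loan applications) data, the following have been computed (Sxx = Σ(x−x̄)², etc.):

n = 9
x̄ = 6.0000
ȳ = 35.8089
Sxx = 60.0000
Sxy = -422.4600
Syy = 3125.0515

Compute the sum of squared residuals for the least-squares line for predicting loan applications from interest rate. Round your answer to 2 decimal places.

150.51

b = Sxy/Sxx = -422.46/60 = -7.041
SSE = Syy − b·Sxy = 3125.0515 − (-7.041)·(-422.46) = 150.51064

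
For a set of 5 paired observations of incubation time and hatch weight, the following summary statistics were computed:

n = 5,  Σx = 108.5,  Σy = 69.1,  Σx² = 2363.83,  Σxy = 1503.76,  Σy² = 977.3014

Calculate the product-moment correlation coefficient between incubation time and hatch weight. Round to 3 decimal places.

0.296

Sxx = Σx² − (Σx)²/n = 2363.83 − 2354.45 = 9.38
Sxy = Σxy − (Σx)(Σy)/n = 1503.76 − 1499.47 = 4.29
Syy = Σy² − (Σy)²/n = 977.3014 − 954.962 = 22.3394
r = Sxy/√(Sxx·Syy) = 4.29/√(209.543572) = 4.29/14.475620 = 0.296360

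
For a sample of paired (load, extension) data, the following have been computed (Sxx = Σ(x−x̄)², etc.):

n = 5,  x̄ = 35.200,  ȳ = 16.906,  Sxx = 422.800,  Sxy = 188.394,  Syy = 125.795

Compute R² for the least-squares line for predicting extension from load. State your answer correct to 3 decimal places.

R² = Sxy²/(Sxx·Syy) = (188.394)²/(422.8·125.795) = 0.667323

0.667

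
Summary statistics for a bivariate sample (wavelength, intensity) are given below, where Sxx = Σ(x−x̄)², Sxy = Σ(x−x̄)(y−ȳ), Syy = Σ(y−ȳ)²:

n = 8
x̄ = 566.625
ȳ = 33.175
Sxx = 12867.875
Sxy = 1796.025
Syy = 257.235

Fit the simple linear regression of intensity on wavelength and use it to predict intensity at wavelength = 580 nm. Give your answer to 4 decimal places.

35.0418

b = Sxy/Sxx = 1796.025/12867.875 = 0.139574
a = ȳ − b·x̄ = 33.175 − 0.139574·566.625 = -45.911303
ŷ(580) = a + b·580 = -45.911303 + 0.139574·580 = 35.041807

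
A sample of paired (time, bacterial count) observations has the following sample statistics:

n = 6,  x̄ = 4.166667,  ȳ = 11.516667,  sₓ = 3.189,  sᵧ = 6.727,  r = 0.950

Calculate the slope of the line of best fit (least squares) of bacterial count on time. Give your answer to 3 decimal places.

2.004

b = r · sᵧ/sₓ = 0.95 · 6.727/3.189 = 2.003967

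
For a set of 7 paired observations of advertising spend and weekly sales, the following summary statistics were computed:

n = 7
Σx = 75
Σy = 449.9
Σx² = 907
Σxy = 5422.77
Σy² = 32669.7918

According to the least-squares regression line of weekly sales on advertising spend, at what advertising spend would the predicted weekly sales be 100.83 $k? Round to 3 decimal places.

Sxx = Σx² − (Σx)²/n = 907 − 803.571429 = 103.428571
Sxy = Σxy − (Σx)(Σy)/n = 5422.77 − 4820.357143 = 602.412857
b = Sxy/Sxx = 602.412857/103.428571 = 5.824434
a = ȳ − b·x̄ = 64.271429 − 5.824434·10.714286 = 1.866782
Set a + b·x = 100.83: x = (100.83 − 1.866782) / 5.824434 = 16.991046

16.991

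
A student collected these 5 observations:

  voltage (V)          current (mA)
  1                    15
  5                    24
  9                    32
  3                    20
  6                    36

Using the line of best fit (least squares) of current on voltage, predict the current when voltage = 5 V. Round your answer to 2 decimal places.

n = 5, Σx = 24, Σy = 127, Σxy = 699, Σx² = 152
Sxx = Σx² − (Σx)²/n = 152 − 115.2 = 36.8
Sxy = Σxy − (Σx)(Σy)/n = 699 − 609.6 = 89.4
b = Sxy/Sxx = 89.4/36.8 = 2.429348
a = ȳ − b·x̄ = 25.4 − 2.429348·4.8 = 13.739130
ŷ(5) = a + b·5 = 13.739130 + 2.429348·5 = 25.885870

25.89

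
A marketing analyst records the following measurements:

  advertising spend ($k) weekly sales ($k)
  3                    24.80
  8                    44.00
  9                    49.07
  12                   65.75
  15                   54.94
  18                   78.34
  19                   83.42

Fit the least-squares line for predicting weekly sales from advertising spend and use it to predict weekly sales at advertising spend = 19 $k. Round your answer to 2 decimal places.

n = 7, Σx = 84, Σy = 400.32, Σxy = 5476.23, Σx² = 1208
Sxx = Σx² − (Σx)²/n = 1208 − 1008 = 200
Sxy = Σxy − (Σx)(Σy)/n = 5476.23 − 4803.84 = 672.39
b = Sxy/Sxx = 672.39/200 = 3.36195
a = ȳ − b·x̄ = 57.188571 − 3.36195·12 = 16.845171
ŷ(19) = a + b·19 = 16.845171 + 3.36195·19 = 80.722221

80.72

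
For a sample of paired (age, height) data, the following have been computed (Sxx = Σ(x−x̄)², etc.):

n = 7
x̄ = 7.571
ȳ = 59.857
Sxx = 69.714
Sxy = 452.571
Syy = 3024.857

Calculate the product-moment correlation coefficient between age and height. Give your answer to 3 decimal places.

r = Sxy/√(Sxx·Syy) = 452.571/√(210874.880898) = 452.571/459.211151 = 0.985540

0.986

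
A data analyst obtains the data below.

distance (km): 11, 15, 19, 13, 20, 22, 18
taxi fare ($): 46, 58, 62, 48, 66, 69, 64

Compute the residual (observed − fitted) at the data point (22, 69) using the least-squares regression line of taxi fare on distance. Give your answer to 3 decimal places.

n = 7, Σx = 118, Σy = 413, Σxy = 7168, Σx² = 2084
Sxx = Σx² − (Σx)²/n = 2084 − 1989.142857 = 94.857143
Sxy = Σxy − (Σx)(Σy)/n = 7168 − 6962 = 206
b = Sxy/Sxx = 206/94.857143 = 2.171687
a = ȳ − b·x̄ = 59 − 2.171687·16.857143 = 22.391566
ŷ(22) = 22.391566 + 2.171687·22 = 70.168675
residual = y − ŷ = 69 − 70.168675 = -1.168675

-1.169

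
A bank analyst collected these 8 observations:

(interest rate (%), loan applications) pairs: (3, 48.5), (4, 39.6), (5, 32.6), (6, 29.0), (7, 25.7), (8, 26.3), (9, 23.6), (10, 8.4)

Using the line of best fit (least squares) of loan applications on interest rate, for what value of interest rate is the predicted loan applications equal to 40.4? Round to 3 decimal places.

n = 8, Σx = 52, Σy = 233.7, Σxy = 1327.6, Σx² = 380
Sxx = Σx² − (Σx)²/n = 380 − 338 = 42
Sxy = Σxy − (Σx)(Σy)/n = 1327.6 − 1519.05 = -191.45
b = Sxy/Sxx = -191.45/42 = -4.558333
a = ȳ − b·x̄ = 29.2125 − (-4.558333)·6.5 = 58.841667
Set a + b·x = 40.4: x = (40.4 − 58.841667) / (-4.558333) = 4.045704

4.046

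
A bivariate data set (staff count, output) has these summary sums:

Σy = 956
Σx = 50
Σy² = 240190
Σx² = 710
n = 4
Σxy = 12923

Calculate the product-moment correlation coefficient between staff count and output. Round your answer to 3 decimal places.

0.975

Sxx = Σx² − (Σx)²/n = 710 − 625 = 85
Sxy = Σxy − (Σx)(Σy)/n = 12923 − 11950 = 973
Syy = Σy² − (Σy)²/n = 240190 − 228484 = 11706
r = Sxy/√(Sxx·Syy) = 973/√(995010) = 973/997.501880 = 0.975437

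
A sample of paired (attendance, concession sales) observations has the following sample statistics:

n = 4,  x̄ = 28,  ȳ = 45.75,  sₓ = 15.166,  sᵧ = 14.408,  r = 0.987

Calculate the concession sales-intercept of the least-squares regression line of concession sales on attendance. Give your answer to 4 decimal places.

19.4953

b = r · sᵧ/sₓ = 0.987 · 14.408/15.166 = 0.937670
a = ȳ − b·x̄ = 45.75 − 0.937670·28 = 19.495253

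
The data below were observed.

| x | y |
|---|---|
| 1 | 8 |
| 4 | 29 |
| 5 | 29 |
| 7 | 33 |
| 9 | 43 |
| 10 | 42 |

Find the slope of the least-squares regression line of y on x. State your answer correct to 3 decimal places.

3.625

n = 6, Σx = 36, Σy = 184, Σxy = 1307, Σx² = 272
Sxx = Σx² − (Σx)²/n = 272 − 216 = 56
Sxy = Σxy − (Σx)(Σy)/n = 1307 − 1104 = 203
b = Sxy/Sxx = 203/56 = 3.625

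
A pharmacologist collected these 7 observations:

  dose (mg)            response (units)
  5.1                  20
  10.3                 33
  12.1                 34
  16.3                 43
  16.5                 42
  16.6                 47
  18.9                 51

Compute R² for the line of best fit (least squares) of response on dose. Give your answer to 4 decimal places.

0.9713

n = 7, Σx = 95.8, Σy = 270, Σxy = 3991.3, Σx² = 1449.22, Σy² = 11068
Sxx = Σx² − (Σx)²/n = 1449.22 − 1311.091429 = 138.128571
Sxy = Σxy − (Σx)(Σy)/n = 3991.3 − 3695.142857 = 296.157143
Syy = Σy² − (Σy)²/n = 11068 − 10414.285714 = 653.714286
R² = Sxy²/(Sxx·Syy) = (296.157143)²/(138.128571·653.714286) = 0.971344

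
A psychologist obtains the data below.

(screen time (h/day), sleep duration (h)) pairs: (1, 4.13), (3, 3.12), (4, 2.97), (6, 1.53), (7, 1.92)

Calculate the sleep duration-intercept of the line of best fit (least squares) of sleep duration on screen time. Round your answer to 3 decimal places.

n = 5, Σx = 21, Σy = 13.67, Σxy = 47.99, Σx² = 111
Sxx = Σx² − (Σx)²/n = 111 − 88.2 = 22.8
Sxy = Σxy − (Σx)(Σy)/n = 47.99 − 57.414 = -9.424
b = Sxy/Sxx = -9.424/22.8 = -0.413333
a = ȳ − b·x̄ = 2.734 − (-0.413333)·4.2 = 4.47

4.470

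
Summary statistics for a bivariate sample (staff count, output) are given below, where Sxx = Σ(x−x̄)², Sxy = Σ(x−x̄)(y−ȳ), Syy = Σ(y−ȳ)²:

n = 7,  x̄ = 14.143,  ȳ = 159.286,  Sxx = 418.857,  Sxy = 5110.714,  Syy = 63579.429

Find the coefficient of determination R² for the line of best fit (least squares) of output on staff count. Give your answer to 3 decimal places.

0.981

R² = Sxy²/(Sxx·Syy) = (5110.714)²/(418.857·63579.429) = 0.980801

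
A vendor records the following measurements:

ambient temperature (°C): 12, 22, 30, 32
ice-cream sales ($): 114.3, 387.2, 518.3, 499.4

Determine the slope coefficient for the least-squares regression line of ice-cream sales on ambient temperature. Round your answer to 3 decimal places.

19.996

n = 4, Σx = 96, Σy = 1519.2, Σxy = 41419.8, Σx² = 2552
Sxx = Σx² − (Σx)²/n = 2552 − 2304 = 248
Sxy = Σxy − (Σx)(Σy)/n = 41419.8 − 36460.8 = 4959
b = Sxy/Sxx = 4959/248 = 19.995968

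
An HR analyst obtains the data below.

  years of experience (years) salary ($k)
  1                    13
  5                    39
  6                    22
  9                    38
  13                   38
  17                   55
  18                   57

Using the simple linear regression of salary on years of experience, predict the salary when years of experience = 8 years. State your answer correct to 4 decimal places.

33.2235

n = 7, Σx = 69, Σy = 262, Σxy = 3137, Σx² = 925
Sxx = Σx² − (Σx)²/n = 925 − 680.142857 = 244.857143
Sxy = Σxy − (Σx)(Σy)/n = 3137 − 2582.571429 = 554.428571
b = Sxy/Sxx = 554.428571/244.857143 = 2.264294
a = ȳ − b·x̄ = 37.428571 − 2.264294·9.857143 = 15.109102
ŷ(8) = a + b·8 = 15.109102 + 2.264294·8 = 33.223454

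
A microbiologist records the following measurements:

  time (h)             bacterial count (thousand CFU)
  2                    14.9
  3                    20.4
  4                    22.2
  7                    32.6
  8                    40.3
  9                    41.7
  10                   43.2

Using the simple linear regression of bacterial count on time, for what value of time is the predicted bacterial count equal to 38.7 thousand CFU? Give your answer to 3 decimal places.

n = 7, Σx = 43, Σy = 215.3, Σxy = 1537.7, Σx² = 323
Sxx = Σx² − (Σx)²/n = 323 − 264.142857 = 58.857143
Sxy = Σxy − (Σx)(Σy)/n = 1537.7 − 1322.557143 = 215.142857
b = Sxy/Sxx = 215.142857/58.857143 = 3.655340
a = ȳ − b·x̄ = 30.757143 − 3.655340·6.142857 = 8.302913
Set a + b·x = 38.7: x = (38.7 − 8.302913) / 3.655340 = 8.315803

8.316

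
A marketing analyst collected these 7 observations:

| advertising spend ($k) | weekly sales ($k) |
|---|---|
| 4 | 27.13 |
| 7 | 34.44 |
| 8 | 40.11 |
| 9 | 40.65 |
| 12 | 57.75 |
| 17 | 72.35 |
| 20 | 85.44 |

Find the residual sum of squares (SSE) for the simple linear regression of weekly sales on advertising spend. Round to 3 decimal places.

n = 7, Σx = 77, Σy = 357.87, Σxy = 4668.08, Σx² = 1043, Σy² = 21052.9637
Sxx = Σx² − (Σx)²/n = 1043 − 847 = 196
Sxy = Σxy − (Σx)(Σy)/n = 4668.08 − 3936.57 = 731.51
Syy = Σy² − (Σy)²/n = 21052.9637 − 18295.848129 = 2757.115571
b = Sxy/Sxx = 731.51/196 = 3.732194
SSE = Syy − b·Sxy = 2757.115571 − 3.732194·731.51 = 26.978428

26.978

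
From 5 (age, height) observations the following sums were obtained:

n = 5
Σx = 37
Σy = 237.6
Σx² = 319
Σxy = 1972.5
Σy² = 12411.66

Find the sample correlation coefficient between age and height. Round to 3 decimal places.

Sxx = Σx² − (Σx)²/n = 319 − 273.8 = 45.2
Sxy = Σxy − (Σx)(Σy)/n = 1972.5 − 1758.24 = 214.26
Syy = Σy² − (Σy)²/n = 12411.66 − 11290.752 = 1120.908
r = Sxy/√(Sxx·Syy) = 214.26/√(50665.0416) = 214.26/225.088964 = 0.951890

0.952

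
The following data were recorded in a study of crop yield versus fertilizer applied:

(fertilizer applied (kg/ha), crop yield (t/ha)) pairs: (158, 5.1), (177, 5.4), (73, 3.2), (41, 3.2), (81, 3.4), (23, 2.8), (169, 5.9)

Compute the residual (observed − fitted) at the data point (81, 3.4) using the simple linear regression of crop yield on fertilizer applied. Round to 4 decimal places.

-0.3159

n = 7, Σx = 722, Σy = 29, Σxy = 3463.3, Σx² = 98954
Sxx = Σx² − (Σx)²/n = 98954 − 74469.142857 = 24484.857143
Sxy = Σxy − (Σx)(Σy)/n = 3463.3 − 2991.142857 = 472.157143
b = Sxy/Sxx = 472.157143/24484.857143 = 0.019284
a = ȳ − b·x̄ = 4.142857 − 0.019284·103.142857 = 2.153888
ŷ(81) = 2.153888 + 0.019284·81 = 3.715862
residual = y − ŷ = 3.4 − 3.715862 = -0.315862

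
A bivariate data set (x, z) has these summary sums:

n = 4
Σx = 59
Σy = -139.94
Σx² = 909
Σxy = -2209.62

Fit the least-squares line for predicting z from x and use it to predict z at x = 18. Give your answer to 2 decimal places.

Sxx = Σx² − (Σx)²/n = 909 − 870.25 = 38.75
Sxy = Σxy − (Σx)(Σy)/n = -2209.62 − (-2064.115) = -145.505
b = Sxy/Sxx = -145.505/38.75 = -3.754968
a = ȳ − b·x̄ = -34.985 − (-3.754968)·14.75 = 20.400774
ŷ(18) = a + b·18 = 20.400774 + (-3.754968)·18 = -47.188645

-47.19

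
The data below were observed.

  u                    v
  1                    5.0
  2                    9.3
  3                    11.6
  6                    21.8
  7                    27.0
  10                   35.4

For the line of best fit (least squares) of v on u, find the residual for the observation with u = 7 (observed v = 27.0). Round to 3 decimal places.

1.283

n = 6, Σx = 29, Σy = 110.1, Σxy = 732.2, Σx² = 199
Sxx = Σx² − (Σx)²/n = 199 − 140.166667 = 58.833333
Sxy = Σxy − (Σx)(Σy)/n = 732.2 − 532.15 = 200.05
b = Sxy/Sxx = 200.05/58.833333 = 3.400283
a = ȳ − b·x̄ = 18.35 − 3.400283·4.833333 = 1.915297
ŷ(7) = 1.915297 + 3.400283·7 = 25.717280
residual = y − ŷ = 27.0 − 25.717280 = 1.282720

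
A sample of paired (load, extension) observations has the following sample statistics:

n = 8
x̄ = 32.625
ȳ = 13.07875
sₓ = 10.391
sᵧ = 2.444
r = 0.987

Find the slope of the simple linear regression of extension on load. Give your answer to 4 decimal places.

b = r · sᵧ/sₓ = 0.987 · 2.444/10.391 = 0.232146

0.2321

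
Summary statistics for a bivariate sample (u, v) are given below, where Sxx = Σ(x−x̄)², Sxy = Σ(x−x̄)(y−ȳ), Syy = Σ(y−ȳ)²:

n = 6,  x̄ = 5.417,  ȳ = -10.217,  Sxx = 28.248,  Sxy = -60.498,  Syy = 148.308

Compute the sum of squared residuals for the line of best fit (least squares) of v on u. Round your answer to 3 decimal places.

b = Sxy/Sxx = -60.498/28.248 = -2.141674
SSE = Syy − b·Sxy = 148.308 − (-2.141674)·(-60.498) = 18.741022

18.741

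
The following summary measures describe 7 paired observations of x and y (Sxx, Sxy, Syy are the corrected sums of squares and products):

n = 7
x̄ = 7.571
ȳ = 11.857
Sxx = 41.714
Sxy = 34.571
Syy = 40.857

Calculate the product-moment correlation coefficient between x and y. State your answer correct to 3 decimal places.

r = Sxy/√(Sxx·Syy) = 34.571/√(1704.308898) = 34.571/41.283276 = 0.837409

0.837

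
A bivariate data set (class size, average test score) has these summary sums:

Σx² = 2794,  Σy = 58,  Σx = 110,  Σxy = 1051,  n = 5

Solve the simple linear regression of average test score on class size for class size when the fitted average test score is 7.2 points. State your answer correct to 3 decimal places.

Sxx = Σx² − (Σx)²/n = 2794 − 2420 = 374
Sxy = Σxy − (Σx)(Σy)/n = 1051 − 1276 = -225
b = Sxy/Sxx = -225/374 = -0.601604
a = ȳ − b·x̄ = 11.6 − (-0.601604)·22 = 24.835294
Set a + b·x = 7.2: x = (7.2 − 24.835294) / (-0.601604) = 29.313778

29.314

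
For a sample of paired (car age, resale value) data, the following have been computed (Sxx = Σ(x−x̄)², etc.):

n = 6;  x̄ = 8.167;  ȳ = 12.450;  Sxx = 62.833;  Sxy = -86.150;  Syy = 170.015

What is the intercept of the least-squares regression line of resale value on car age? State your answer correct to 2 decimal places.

23.65

b = Sxy/Sxx = -86.15/62.833 = -1.371095
a = ȳ − b·x̄ = 12.45 − (-1.371095)·8.167 = 23.647731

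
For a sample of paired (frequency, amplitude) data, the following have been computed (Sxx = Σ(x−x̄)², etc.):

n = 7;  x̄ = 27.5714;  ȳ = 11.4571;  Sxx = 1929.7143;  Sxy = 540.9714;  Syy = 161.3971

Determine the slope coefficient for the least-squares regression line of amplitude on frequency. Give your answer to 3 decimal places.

0.280

b = Sxy/Sxx = 540.9714/1929.7143 = 0.280338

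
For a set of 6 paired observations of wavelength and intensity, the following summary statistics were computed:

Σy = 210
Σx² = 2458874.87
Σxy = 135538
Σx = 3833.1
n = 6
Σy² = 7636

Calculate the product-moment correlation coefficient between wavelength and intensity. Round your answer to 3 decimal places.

0.812

Sxx = Σx² − (Σx)²/n = 2458874.87 − 2448775.935 = 10098.935
Sxy = Σxy − (Σx)(Σy)/n = 135538 − 134158.5 = 1379.5
Syy = Σy² − (Σy)²/n = 7636 − 7350 = 286
r = Sxy/√(Sxx·Syy) = 1379.5/√(2888295.41) = 1379.5/1699.498576 = 0.811710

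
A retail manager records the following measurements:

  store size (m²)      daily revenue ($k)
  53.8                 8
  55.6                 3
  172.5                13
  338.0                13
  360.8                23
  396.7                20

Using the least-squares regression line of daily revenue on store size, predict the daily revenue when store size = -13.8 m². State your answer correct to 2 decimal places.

3.10

n = 6, Σx = 1377.4, Σy = 80, Σxy = 23466.1, Σx² = 437533.58
Sxx = Σx² − (Σx)²/n = 437533.58 − 316205.126667 = 121328.453333
Sxy = Σxy − (Σx)(Σy)/n = 23466.1 − 18365.333333 = 5100.766667
b = Sxy/Sxx = 5100.766667/121328.453333 = 0.042041
a = ȳ − b·x̄ = 13.333333 − 0.042041·229.566667 = 3.682126
ŷ(-13.8) = a + b·-13.8 = 3.682126 + 0.042041·(-13.8) = 3.101961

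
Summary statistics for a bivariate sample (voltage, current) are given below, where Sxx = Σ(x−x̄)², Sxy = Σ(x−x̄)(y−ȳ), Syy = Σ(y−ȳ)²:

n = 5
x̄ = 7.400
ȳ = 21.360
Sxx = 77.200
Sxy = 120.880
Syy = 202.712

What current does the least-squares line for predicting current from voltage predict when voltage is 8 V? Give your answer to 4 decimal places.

22.2995

b = Sxy/Sxx = 120.88/77.2 = 1.565803
a = ȳ − b·x̄ = 21.36 − 1.565803·7.4 = 9.773057
ŷ(8) = a + b·8 = 9.773057 + 1.565803·8 = 22.299482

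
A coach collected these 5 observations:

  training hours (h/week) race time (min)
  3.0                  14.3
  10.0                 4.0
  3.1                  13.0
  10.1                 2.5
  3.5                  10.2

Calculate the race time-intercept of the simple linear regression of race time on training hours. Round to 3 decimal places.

16.924

n = 5, Σx = 29.7, Σy = 44, Σxy = 184.15, Σx² = 232.87
Sxx = Σx² − (Σx)²/n = 232.87 − 176.418 = 56.452
Sxy = Σxy − (Σx)(Σy)/n = 184.15 − 261.36 = -77.21
b = Sxy/Sxx = -77.21/56.452 = -1.367711
a = ȳ − b·x̄ = 8.8 − (-1.367711)·5.94 = 16.924201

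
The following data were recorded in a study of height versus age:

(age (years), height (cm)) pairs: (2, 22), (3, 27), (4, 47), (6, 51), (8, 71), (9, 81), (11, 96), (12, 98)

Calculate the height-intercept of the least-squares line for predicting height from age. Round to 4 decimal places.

7.7871

n = 8, Σx = 55, Σy = 493, Σxy = 4148, Σx² = 475
Sxx = Σx² − (Σx)²/n = 475 − 378.125 = 96.875
Sxy = Σxy − (Σx)(Σy)/n = 4148 − 3389.375 = 758.625
b = Sxy/Sxx = 758.625/96.875 = 7.830968
a = ȳ − b·x̄ = 61.625 − 7.830968·6.875 = 7.787097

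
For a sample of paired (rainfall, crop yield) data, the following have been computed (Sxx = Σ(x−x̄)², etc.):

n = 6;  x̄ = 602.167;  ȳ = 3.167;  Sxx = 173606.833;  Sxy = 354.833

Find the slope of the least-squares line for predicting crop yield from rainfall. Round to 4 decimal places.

b = Sxy/Sxx = 354.833/173606.833 = 0.002044

0.0020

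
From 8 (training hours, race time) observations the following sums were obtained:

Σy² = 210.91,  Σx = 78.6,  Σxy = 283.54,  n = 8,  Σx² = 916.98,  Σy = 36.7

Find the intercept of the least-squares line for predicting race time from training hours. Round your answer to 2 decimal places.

Sxx = Σx² − (Σx)²/n = 916.98 − 772.245 = 144.735
Sxy = Σxy − (Σx)(Σy)/n = 283.54 − 360.5775 = -77.0375
b = Sxy/Sxx = -77.0375/144.735 = -0.532266
a = ȳ − b·x̄ = 4.5875 − (-0.532266)·9.825 = 9.817012

9.82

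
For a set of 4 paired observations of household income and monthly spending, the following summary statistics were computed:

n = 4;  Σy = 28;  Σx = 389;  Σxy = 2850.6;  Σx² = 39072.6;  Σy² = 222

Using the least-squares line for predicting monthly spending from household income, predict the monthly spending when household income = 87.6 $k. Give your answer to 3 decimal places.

Sxx = Σx² − (Σx)²/n = 39072.6 − 37830.25 = 1242.35
Sxy = Σxy − (Σx)(Σy)/n = 2850.6 − 2723 = 127.6
b = Sxy/Sxx = 127.6/1242.35 = 0.102709
a = ȳ − b·x̄ = 7 − 0.102709·97.25 = -2.988409
ŷ(87.6) = a + b·87.6 = -2.988409 + 0.102709·87.6 = 6.008862

6.009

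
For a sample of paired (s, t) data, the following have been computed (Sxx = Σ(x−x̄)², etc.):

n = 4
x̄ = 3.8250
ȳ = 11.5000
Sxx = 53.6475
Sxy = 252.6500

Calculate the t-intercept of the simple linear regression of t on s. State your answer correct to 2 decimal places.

-6.51

b = Sxy/Sxx = 252.65/53.6475 = 4.709446
a = ȳ − b·x̄ = 11.5 − 4.709446·3.825 = -6.513631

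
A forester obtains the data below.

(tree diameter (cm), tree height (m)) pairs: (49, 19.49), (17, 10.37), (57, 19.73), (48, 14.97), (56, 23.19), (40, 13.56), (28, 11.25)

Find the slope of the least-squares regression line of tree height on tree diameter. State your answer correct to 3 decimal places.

n = 7, Σx = 295, Σy = 112.56, Σxy = 5130.51, Σx² = 13763
Sxx = Σx² − (Σx)²/n = 13763 − 12432.142857 = 1330.857143
Sxy = Σxy − (Σx)(Σy)/n = 5130.51 − 4743.6 = 386.91
b = Sxy/Sxx = 386.91/1330.857143 = 0.290722

0.291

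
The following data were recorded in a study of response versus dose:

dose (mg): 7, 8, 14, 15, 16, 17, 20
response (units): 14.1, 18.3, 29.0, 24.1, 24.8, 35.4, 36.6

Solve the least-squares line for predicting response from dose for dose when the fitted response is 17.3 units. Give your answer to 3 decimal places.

n = 7, Σx = 97, Σy = 182.3, Σxy = 2743.2, Σx² = 1479
Sxx = Σx² − (Σx)²/n = 1479 − 1344.142857 = 134.857143
Sxy = Σxy − (Σx)(Σy)/n = 2743.2 − 2526.157143 = 217.042857
b = Sxy/Sxx = 217.042857/134.857143 = 1.609428
a = ȳ − b·x̄ = 26.042857 − 1.609428·13.857143 = 3.740784
Set a + b·x = 17.3: x = (17.3 − 3.740784) / 1.609428 = 8.424867

8.425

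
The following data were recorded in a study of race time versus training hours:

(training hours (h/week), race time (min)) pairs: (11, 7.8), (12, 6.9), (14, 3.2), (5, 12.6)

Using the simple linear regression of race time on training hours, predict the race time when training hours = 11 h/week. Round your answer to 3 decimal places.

7.138

n = 4, Σx = 42, Σy = 30.5, Σxy = 276.4, Σx² = 486
Sxx = Σx² − (Σx)²/n = 486 − 441 = 45
Sxy = Σxy − (Σx)(Σy)/n = 276.4 − 320.25 = -43.85
b = Sxy/Sxx = -43.85/45 = -0.974444
a = ȳ − b·x̄ = 7.625 − (-0.974444)·10.5 = 17.856667
ŷ(11) = a + b·11 = 17.856667 + (-0.974444)·11 = 7.137778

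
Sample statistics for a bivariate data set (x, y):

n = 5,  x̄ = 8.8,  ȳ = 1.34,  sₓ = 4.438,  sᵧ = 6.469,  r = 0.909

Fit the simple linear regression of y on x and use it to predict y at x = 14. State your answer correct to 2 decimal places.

b = r · sᵧ/sₓ = 0.909 · 6.469/4.438 = 1.324993
a = ȳ − b·x̄ = 1.34 − 1.324993·8.8 = -10.319942
ŷ(14) = a + b·14 = -10.319942 + 1.324993·14 = 8.229966

8.23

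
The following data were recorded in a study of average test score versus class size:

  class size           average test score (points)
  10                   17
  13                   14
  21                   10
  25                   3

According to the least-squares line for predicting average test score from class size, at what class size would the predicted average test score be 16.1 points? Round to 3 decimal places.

11.199

n = 4, Σx = 69, Σy = 44, Σxy = 637, Σx² = 1335
Sxx = Σx² − (Σx)²/n = 1335 − 1190.25 = 144.75
Sxy = Σxy − (Σx)(Σy)/n = 637 − 759 = -122
b = Sxy/Sxx = -122/144.75 = -0.842832
a = ȳ − b·x̄ = 11 − (-0.842832)·17.25 = 25.538860
Set a + b·x = 16.1: x = (16.1 − 25.538860) / (-0.842832) = 11.198975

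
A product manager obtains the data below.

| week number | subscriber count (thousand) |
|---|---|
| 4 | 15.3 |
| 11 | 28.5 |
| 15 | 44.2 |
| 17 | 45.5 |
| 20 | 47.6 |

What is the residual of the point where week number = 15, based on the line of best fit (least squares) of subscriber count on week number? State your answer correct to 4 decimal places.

n = 5, Σx = 67, Σy = 181.1, Σxy = 2763.2, Σx² = 1051
Sxx = Σx² − (Σx)²/n = 1051 − 897.8 = 153.2
Sxy = Σxy − (Σx)(Σy)/n = 2763.2 − 2426.74 = 336.46
b = Sxy/Sxx = 336.46/153.2 = 2.196214
a = ȳ − b·x̄ = 36.22 − 2.196214·13.4 = 6.790731
ŷ(15) = 6.790731 + 2.196214·15 = 39.733943
residual = y − ŷ = 44.2 − 39.733943 = 4.466057

4.4661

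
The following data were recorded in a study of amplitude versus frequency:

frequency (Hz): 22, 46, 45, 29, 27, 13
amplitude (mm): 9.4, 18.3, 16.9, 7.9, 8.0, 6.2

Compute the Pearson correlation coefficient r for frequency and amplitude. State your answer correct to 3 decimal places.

n = 6, Σx = 182, Σy = 66.7, Σxy = 2334.8, Σx² = 6364, Σy² = 873.71
Sxx = Σx² − (Σx)²/n = 6364 − 5520.666667 = 843.333333
Sxy = Σxy − (Σx)(Σy)/n = 2334.8 − 2023.233333 = 311.566667
Syy = Σy² − (Σy)²/n = 873.71 − 741.481667 = 132.228333
r = Sxy/√(Sxx·Syy) = 311.566667/√(111512.561111) = 311.566667/333.934965 = 0.933016

0.933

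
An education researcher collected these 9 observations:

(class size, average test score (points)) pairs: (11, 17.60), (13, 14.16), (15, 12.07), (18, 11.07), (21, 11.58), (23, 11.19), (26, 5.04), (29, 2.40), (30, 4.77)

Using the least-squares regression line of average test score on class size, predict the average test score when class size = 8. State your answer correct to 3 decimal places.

18.450

n = 9, Σx = 186, Σy = 89.88, Σxy = 1602.28, Σx² = 4226
Sxx = Σx² − (Σx)²/n = 4226 − 3844 = 382
Sxy = Σxy − (Σx)(Σy)/n = 1602.28 − 1857.52 = -255.24
b = Sxy/Sxx = -255.24/382 = -0.668168
a = ȳ − b·x̄ = 9.986667 − (-0.668168)·20.666667 = 23.795462
ŷ(8) = a + b·8 = 23.795462 + (-0.668168)·8 = 18.450122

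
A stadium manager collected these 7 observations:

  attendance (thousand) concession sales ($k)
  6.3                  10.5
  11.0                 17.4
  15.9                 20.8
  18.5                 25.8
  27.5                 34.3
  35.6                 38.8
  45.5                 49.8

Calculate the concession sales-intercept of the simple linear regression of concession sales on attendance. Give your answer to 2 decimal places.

n = 7, Σx = 160.3, Σy = 197.4, Σxy = 5656, Σx² = 4849.61
Sxx = Σx² − (Σx)²/n = 4849.61 − 3670.87 = 1178.74
Sxy = Σxy − (Σx)(Σy)/n = 5656 − 4520.46 = 1135.54
b = Sxy/Sxx = 1135.54/1178.74 = 0.963351
a = ȳ − b·x̄ = 28.2 − 0.963351·22.9 = 6.139269

6.14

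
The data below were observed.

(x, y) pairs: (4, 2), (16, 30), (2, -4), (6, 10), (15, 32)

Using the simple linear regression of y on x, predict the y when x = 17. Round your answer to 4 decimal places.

35.0000

n = 5, Σx = 43, Σy = 70, Σxy = 1020, Σx² = 537
Sxx = Σx² − (Σx)²/n = 537 − 369.8 = 167.2
Sxy = Σxy − (Σx)(Σy)/n = 1020 − 602 = 418
b = Sxy/Sxx = 418/167.2 = 2.5
a = ȳ − b·x̄ = 14 − 2.5·8.6 = -7.5
ŷ(17) = a + b·17 = -7.5 + 2.5·17 = 35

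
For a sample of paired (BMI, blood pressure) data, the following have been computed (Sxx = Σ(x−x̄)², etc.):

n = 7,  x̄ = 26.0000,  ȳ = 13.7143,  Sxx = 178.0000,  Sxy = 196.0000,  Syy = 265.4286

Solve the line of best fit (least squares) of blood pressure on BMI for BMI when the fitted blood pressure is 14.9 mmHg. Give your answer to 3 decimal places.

27.077

b = Sxy/Sxx = 196/178 = 1.101124
a = ȳ − b·x̄ = 13.7143 − 1.101124·26 = -14.914913
Set a + b·x = 14.9: x = (14.9 − (-14.914913)) / 1.101124 = 27.076809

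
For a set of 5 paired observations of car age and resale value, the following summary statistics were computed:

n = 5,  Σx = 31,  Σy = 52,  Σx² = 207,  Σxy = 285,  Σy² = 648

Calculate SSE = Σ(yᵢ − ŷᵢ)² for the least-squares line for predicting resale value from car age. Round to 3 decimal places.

Sxx = Σx² − (Σx)²/n = 207 − 192.2 = 14.8
Sxy = Σxy − (Σx)(Σy)/n = 285 − 322.4 = -37.4
Syy = Σy² − (Σy)²/n = 648 − 540.8 = 107.2
b = Sxy/Sxx = -37.4/14.8 = -2.527027
SSE = Syy − b·Sxy = 107.2 − (-2.527027)·(-37.4) = 12.689189

12.689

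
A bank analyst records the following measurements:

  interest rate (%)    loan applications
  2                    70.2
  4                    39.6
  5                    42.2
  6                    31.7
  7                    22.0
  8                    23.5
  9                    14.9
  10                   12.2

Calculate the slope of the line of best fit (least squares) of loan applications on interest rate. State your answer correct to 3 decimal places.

-6.733

n = 8, Σx = 51, Σy = 256.3, Σxy = 1298.1, Σx² = 375
Sxx = Σx² − (Σx)²/n = 375 − 325.125 = 49.875
Sxy = Σxy − (Σx)(Σy)/n = 1298.1 − 1633.9125 = -335.8125
b = Sxy/Sxx = -335.8125/49.875 = -6.733083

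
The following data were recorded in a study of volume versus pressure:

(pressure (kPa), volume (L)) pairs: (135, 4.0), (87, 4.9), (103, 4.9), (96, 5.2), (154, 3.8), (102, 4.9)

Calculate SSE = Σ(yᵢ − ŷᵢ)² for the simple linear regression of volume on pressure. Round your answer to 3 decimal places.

n = 6, Σx = 677, Σy = 27.7, Σxy = 3055.2, Σx² = 79739, Σy² = 129.51
Sxx = Σx² − (Σx)²/n = 79739 − 76388.166667 = 3350.833333
Sxy = Σxy − (Σx)(Σy)/n = 3055.2 − 3125.483333 = -70.283333
Syy = Σy² − (Σy)²/n = 129.51 − 127.881667 = 1.628333
b = Sxy/Sxx = -70.283333/3350.833333 = -0.020975
SSE = Syy − b·Sxy = 1.628333 − (-0.020975)·(-70.283333) = 0.154149

0.154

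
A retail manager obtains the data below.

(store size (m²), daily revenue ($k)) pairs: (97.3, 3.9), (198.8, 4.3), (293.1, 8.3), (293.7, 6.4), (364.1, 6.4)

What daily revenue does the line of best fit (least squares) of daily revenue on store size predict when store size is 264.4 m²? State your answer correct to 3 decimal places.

n = 5, Σx = 1247, Σy = 29.3, Σxy = 7876.96, Σx² = 353724.84
Sxx = Σx² − (Σx)²/n = 353724.84 − 311001.8 = 42723.04
Sxy = Σxy − (Σx)(Σy)/n = 7876.96 − 7307.42 = 569.54
b = Sxy/Sxx = 569.54/42723.04 = 0.013331
a = ȳ − b·x̄ = 5.86 − 0.013331·249.4 = 2.535254
ŷ(264.4) = a + b·264.4 = 2.535254 + 0.013331·264.4 = 6.059965

6.060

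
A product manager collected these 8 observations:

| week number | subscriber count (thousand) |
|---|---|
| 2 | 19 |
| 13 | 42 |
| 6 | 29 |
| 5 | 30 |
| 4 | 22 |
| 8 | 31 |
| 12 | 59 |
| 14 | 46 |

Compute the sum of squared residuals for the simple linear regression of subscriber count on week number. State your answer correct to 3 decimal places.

n = 8, Σx = 64, Σy = 278, Σxy = 2596, Σx² = 654, Σy² = 10908
Sxx = Σx² − (Σx)²/n = 654 − 512 = 142
Sxy = Σxy − (Σx)(Σy)/n = 2596 − 2224 = 372
Syy = Σy² − (Σy)²/n = 10908 − 9660.5 = 1247.5
b = Sxy/Sxx = 372/142 = 2.619718
SSE = Syy − b·Sxy = 1247.5 − 2.619718·372 = 272.964789

272.965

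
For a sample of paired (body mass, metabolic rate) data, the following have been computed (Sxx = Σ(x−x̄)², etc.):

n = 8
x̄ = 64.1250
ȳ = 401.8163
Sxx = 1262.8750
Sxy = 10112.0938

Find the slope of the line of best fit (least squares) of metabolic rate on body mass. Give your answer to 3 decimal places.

b = Sxy/Sxx = 10112.0938/1262.875 = 8.007201

8.007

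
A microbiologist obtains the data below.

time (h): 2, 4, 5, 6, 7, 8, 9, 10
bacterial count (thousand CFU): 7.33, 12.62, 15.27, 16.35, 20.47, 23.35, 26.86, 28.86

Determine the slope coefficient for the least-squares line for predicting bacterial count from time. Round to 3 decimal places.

2.741

n = 8, Σx = 51, Σy = 151.11, Σxy = 1100.02, Σx² = 375
Sxx = Σx² − (Σx)²/n = 375 − 325.125 = 49.875
Sxy = Σxy − (Σx)(Σy)/n = 1100.02 − 963.32625 = 136.69375
b = Sxy/Sxx = 136.69375/49.875 = 2.740727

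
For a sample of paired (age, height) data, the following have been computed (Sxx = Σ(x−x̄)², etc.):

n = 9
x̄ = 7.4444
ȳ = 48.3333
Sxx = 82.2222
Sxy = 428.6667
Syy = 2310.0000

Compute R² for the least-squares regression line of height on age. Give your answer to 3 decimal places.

0.967

R² = Sxy²/(Sxx·Syy) = (428.6667)²/(82.2222·2310) = 0.967472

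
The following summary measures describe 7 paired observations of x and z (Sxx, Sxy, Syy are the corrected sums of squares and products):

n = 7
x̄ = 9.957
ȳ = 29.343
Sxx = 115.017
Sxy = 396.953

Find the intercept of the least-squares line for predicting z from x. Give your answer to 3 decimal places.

b = Sxy/Sxx = 396.953/115.017 = 3.451255
a = ȳ − b·x̄ = 29.343 − 3.451255·9.957 = -5.021146

-5.021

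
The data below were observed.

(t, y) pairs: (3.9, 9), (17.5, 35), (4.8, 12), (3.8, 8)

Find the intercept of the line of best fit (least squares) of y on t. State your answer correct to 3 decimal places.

n = 4, Σx = 30, Σy = 64, Σxy = 735.6, Σx² = 358.94
Sxx = Σx² − (Σx)²/n = 358.94 − 225 = 133.94
Sxy = Σxy − (Σx)(Σy)/n = 735.6 − 480 = 255.6
b = Sxy/Sxx = 255.6/133.94 = 1.908317
a = ȳ − b·x̄ = 16 − 1.908317·7.5 = 1.687621

1.688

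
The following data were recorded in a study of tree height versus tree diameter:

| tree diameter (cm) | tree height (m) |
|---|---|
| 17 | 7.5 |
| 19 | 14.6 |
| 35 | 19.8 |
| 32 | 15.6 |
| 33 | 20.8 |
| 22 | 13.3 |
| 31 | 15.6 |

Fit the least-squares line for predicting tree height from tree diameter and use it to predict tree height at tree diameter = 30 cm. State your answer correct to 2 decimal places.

16.82

n = 7, Σx = 189, Σy = 107.2, Σxy = 3059.7, Σx² = 5433
Sxx = Σx² − (Σx)²/n = 5433 − 5103 = 330
Sxy = Σxy − (Σx)(Σy)/n = 3059.7 − 2894.4 = 165.3
b = Sxy/Sxx = 165.3/330 = 0.500909
a = ȳ − b·x̄ = 15.314286 − 0.500909·27 = 1.789740
ŷ(30) = a + b·30 = 1.789740 + 0.500909·30 = 16.817013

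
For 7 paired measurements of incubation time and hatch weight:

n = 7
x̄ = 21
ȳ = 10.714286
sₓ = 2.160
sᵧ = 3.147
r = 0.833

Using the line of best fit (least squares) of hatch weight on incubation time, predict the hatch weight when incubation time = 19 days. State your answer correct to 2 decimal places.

b = r · sᵧ/sₓ = 0.833 · 3.147/2.16 = 1.213635
a = ȳ − b·x̄ = 10.714286 − 1.213635·21 = -14.772043
ŷ(19) = a + b·19 = -14.772043 + 1.213635·19 = 8.287017

8.29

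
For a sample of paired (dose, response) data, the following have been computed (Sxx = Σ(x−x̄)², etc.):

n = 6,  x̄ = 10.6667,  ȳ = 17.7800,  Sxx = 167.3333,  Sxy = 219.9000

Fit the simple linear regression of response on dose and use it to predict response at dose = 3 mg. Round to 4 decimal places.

7.7049

b = Sxy/Sxx = 219.9/167.3333 = 1.314144
a = ȳ − b·x̄ = 17.78 − 1.314144·10.6667 = 3.762424
ŷ(3) = a + b·3 = 3.762424 + 1.314144·3 = 7.704855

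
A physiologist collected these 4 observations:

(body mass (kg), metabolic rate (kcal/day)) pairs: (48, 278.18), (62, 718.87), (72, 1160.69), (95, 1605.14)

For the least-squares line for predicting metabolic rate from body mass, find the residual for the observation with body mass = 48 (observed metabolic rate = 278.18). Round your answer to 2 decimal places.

-58.35

n = 4, Σx = 277, Σy = 3762.88, Σxy = 293980.56, Σx² = 20357
Sxx = Σx² − (Σx)²/n = 20357 − 19182.25 = 1174.75
Sxy = Σxy − (Σx)(Σy)/n = 293980.56 − 260579.44 = 33401.12
b = Sxy/Sxx = 33401.12/1174.75 = 28.432535
a = ȳ − b·x̄ = 940.72 − 28.432535·69.25 = -1028.233020
ŷ(48) = -1028.233020 + 28.432535·48 = 336.528640
residual = y − ŷ = 278.18 − 336.528640 = -58.348640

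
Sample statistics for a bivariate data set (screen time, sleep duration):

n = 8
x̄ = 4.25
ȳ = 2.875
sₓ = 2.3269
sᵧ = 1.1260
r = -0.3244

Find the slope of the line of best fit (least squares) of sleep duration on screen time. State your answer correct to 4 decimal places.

-0.1570

b = r · sᵧ/sₓ = -0.3244 · 1.126/2.3269 = -0.156979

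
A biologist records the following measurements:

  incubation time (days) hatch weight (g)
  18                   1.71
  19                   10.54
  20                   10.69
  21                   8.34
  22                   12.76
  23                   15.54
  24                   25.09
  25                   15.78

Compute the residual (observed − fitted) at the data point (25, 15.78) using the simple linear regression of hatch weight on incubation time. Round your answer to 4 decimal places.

n = 8, Σx = 172, Σy = 100.45, Σxy = 2254.78, Σx² = 3740
Sxx = Σx² − (Σx)²/n = 3740 − 3698 = 42
Sxy = Σxy − (Σx)(Σy)/n = 2254.78 − 2159.675 = 95.105
b = Sxy/Sxx = 95.105/42 = 2.264405
a = ȳ − b·x̄ = 12.55625 − 2.264405·21.5 = -36.128452
ŷ(25) = -36.128452 + 2.264405·25 = 20.481667
residual = y − ŷ = 15.78 − 20.481667 = -4.701667

-4.7017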